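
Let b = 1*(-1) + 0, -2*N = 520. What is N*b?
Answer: 260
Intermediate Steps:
N = -260 (N = -½*520 = -260)
b = -1 (b = -1 + 0 = -1)
N*b = -260*(-1) = 260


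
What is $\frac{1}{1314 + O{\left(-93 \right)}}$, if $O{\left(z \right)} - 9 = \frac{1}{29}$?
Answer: $\frac{29}{38368} \approx 0.00075584$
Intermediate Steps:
$O{\left(z \right)} = \frac{262}{29}$ ($O{\left(z \right)} = 9 + \frac{1}{29} = \frac{262}{29}$)
$\frac{1}{1314 + O{\left(-93 \right)}} = \frac{1}{1314 + \frac{262}{29}} = \frac{1}{\frac{38368}{29}} = \frac{29}{38368}$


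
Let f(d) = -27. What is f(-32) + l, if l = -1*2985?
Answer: -3012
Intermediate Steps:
l = -2985
f(-32) + l = -27 - 2985 = -3012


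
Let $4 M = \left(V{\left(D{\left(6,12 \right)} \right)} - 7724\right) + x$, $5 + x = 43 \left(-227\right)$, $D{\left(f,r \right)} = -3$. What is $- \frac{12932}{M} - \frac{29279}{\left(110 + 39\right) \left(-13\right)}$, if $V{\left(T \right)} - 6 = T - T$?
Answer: $\frac{153027793}{8466627} \approx 18.074$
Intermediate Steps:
$x = -9766$ ($x = -5 + 43 \left(-227\right) = -5 - 9761 = -9766$)
$V{\left(T \right)} = 6$ ($V{\left(T \right)} = 6 + \left(T - T\right) = 6 + 0 = 6$)
$M = -4371$ ($M = \frac{\left(6 - 7724\right) - 9766}{4} = \frac{-7718 - 9766}{4} = \frac{1}{4} \left(-17484\right) = -4371$)
$- \frac{12932}{M} - \frac{29279}{\left(110 + 39\right) \left(-13\right)} = - \frac{12932}{-4371} - \frac{29279}{\left(110 + 39\right) \left(-13\right)} = \left(-12932\right) \left(- \frac{1}{4371}\right) - \frac{29279}{149 \left(-13\right)} = \frac{12932}{4371} - \frac{29279}{-1937} = \frac{12932}{4371} - - \frac{29279}{1937} = \frac{12932}{4371} + \frac{29279}{1937} = \frac{153027793}{8466627}$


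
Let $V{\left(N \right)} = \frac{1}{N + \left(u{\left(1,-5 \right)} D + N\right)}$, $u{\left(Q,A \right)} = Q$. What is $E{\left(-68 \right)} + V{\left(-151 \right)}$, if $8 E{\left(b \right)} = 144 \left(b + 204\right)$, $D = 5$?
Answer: $\frac{727055}{297} \approx 2448.0$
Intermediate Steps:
$E{\left(b \right)} = 3672 + 18 b$ ($E{\left(b \right)} = \frac{144 \left(b + 204\right)}{8} = \frac{144 \left(204 + b\right)}{8} = \frac{29376 + 144 b}{8} = 3672 + 18 b$)
$V{\left(N \right)} = \frac{1}{5 + 2 N}$ ($V{\left(N \right)} = \frac{1}{N + \left(1 \cdot 5 + N\right)} = \frac{1}{N + \left(5 + N\right)} = \frac{1}{5 + 2 N}$)
$E{\left(-68 \right)} + V{\left(-151 \right)} = \left(3672 + 18 \left(-68\right)\right) + \frac{1}{5 + 2 \left(-151\right)} = \left(3672 - 1224\right) + \frac{1}{5 - 302} = 2448 + \frac{1}{-297} = 2448 - \frac{1}{297} = \frac{727055}{297}$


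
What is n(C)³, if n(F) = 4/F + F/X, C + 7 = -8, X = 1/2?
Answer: -93576664/3375 ≈ -27726.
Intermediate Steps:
X = ½ (X = 1*(½) = ½ ≈ 0.50000)
C = -15 (C = -7 - 8 = -15)
n(F) = 2*F + 4/F (n(F) = 4/F + F/(½) = 4/F + F*2 = 4/F + 2*F = 2*F + 4/F)
n(C)³ = (2*(-15) + 4/(-15))³ = (-30 + 4*(-1/15))³ = (-30 - 4/15)³ = (-454/15)³ = -93576664/3375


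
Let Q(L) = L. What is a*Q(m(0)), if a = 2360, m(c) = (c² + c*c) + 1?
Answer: 2360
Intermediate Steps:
m(c) = 1 + 2*c² (m(c) = (c² + c²) + 1 = 2*c² + 1 = 1 + 2*c²)
a*Q(m(0)) = 2360*(1 + 2*0²) = 2360*(1 + 2*0) = 2360*(1 + 0) = 2360*1 = 2360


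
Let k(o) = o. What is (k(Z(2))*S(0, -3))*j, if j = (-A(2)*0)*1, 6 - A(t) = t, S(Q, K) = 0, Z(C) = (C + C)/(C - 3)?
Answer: 0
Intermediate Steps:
Z(C) = 2*C/(-3 + C) (Z(C) = (2*C)/(-3 + C) = 2*C/(-3 + C))
A(t) = 6 - t
j = 0 (j = (-(6 - 1*2)*0)*1 = (-(6 - 2)*0)*1 = (-1*4*0)*1 = -4*0*1 = 0*1 = 0)
(k(Z(2))*S(0, -3))*j = ((2*2/(-3 + 2))*0)*0 = ((2*2/(-1))*0)*0 = ((2*2*(-1))*0)*0 = -4*0*0 = 0*0 = 0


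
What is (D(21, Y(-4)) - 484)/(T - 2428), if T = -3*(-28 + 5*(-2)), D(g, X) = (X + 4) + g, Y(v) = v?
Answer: 463/2314 ≈ 0.20009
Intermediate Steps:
D(g, X) = 4 + X + g (D(g, X) = (4 + X) + g = 4 + X + g)
T = 114 (T = -3*(-28 - 10) = -3*(-38) = 114)
(D(21, Y(-4)) - 484)/(T - 2428) = ((4 - 4 + 21) - 484)/(114 - 2428) = (21 - 484)/(-2314) = -463*(-1/2314) = 463/2314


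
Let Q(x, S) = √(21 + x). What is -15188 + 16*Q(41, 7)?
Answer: -15188 + 16*√62 ≈ -15062.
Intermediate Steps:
-15188 + 16*Q(41, 7) = -15188 + 16*√(21 + 41) = -15188 + 16*√62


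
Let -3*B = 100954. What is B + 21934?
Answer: -35152/3 ≈ -11717.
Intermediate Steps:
B = -100954/3 (B = -⅓*100954 = -100954/3 ≈ -33651.)
B + 21934 = -100954/3 + 21934 = -35152/3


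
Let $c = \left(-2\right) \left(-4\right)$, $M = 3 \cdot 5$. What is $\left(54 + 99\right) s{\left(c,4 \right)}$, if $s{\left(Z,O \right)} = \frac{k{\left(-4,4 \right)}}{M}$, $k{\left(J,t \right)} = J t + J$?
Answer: $-204$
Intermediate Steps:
$M = 15$
$k{\left(J,t \right)} = J + J t$
$c = 8$
$s{\left(Z,O \right)} = - \frac{4}{3}$ ($s{\left(Z,O \right)} = \frac{\left(-4\right) \left(1 + 4\right)}{15} = \left(-4\right) 5 \cdot \frac{1}{15} = \left(-20\right) \frac{1}{15} = - \frac{4}{3}$)
$\left(54 + 99\right) s{\left(c,4 \right)} = \left(54 + 99\right) \left(- \frac{4}{3}\right) = 153 \left(- \frac{4}{3}\right) = -204$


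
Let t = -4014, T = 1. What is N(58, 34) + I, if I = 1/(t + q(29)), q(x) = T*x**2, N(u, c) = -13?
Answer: -41250/3173 ≈ -13.000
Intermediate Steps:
q(x) = x**2 (q(x) = 1*x**2 = x**2)
I = -1/3173 (I = 1/(-4014 + 29**2) = 1/(-4014 + 841) = 1/(-3173) = -1/3173 ≈ -0.00031516)
N(58, 34) + I = -13 - 1/3173 = -41250/3173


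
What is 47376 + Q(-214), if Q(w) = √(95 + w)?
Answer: 47376 + I*√119 ≈ 47376.0 + 10.909*I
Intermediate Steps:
47376 + Q(-214) = 47376 + √(95 - 214) = 47376 + √(-119) = 47376 + I*√119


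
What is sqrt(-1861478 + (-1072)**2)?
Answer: I*sqrt(712294) ≈ 843.97*I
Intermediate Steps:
sqrt(-1861478 + (-1072)**2) = sqrt(-1861478 + 1149184) = sqrt(-712294) = I*sqrt(712294)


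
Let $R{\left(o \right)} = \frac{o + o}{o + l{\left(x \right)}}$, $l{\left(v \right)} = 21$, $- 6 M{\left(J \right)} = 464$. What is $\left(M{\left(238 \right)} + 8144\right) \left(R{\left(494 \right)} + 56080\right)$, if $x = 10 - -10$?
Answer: $\frac{46596596640}{103} \approx 4.5239 \cdot 10^{8}$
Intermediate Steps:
$x = 20$ ($x = 10 + 10 = 20$)
$M{\left(J \right)} = - \frac{232}{3}$ ($M{\left(J \right)} = \left(- \frac{1}{6}\right) 464 = - \frac{232}{3}$)
$R{\left(o \right)} = \frac{2 o}{21 + o}$ ($R{\left(o \right)} = \frac{o + o}{o + 21} = \frac{2 o}{21 + o}$)
$\left(M{\left(238 \right)} + 8144\right) \left(R{\left(494 \right)} + 56080\right) = \left(- \frac{232}{3} + 8144\right) \left(2 \cdot 494 \frac{1}{21 + 494} + 56080\right) = \frac{24200 \left(2 \cdot 494 \cdot \frac{1}{515} + 56080\right)}{3} = \frac{24200 \left(\frac{988}{515} + 56080\right)}{3} = \frac{24200}{3} \cdot \frac{28882188}{515} = \frac{46596596640}{103}$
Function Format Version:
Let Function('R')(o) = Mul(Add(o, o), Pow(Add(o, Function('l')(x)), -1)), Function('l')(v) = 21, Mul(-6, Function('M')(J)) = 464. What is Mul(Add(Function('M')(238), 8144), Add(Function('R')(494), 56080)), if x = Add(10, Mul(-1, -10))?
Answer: Rational(46596596640, 103) ≈ 4.5239e+8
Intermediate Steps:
x = 20 (x = Add(10, 10) = 20)
Function('M')(J) = Rational(-232, 3) (Function('M')(J) = Mul(Rational(-1, 6), 464) = Rational(-232, 3))
Function('R')(o) = Mul(2, o, Pow(Add(21, o), -1)) (Function('R')(o) = Mul(Add(o, o), Pow(Add(o, 21), -1)) = Mul(Mul(2, o), Pow(Add(21, o), -1)) = Mul(2, o, Pow(Add(21, o), -1)))
Mul(Add(Function('M')(238), 8144), Add(Function('R')(494), 56080)) = Mul(Add(Rational(-232, 3), 8144), Add(Mul(2, 494, Pow(Add(21, 494), -1)), 56080)) = Mul(Rational(24200, 3), Add(Mul(2, 494, Pow(515, -1)), 56080)) = Mul(Rational(24200, 3), Add(Mul(2, 494, Rational(1, 515)), 56080)) = Mul(Rational(24200, 3), Add(Rational(988, 515), 56080)) = Mul(Rational(24200, 3), Rational(28882188, 515)) = Rational(46596596640, 103)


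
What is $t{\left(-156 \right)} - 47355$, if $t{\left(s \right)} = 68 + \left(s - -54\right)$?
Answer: $-47389$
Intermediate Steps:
$t{\left(s \right)} = 122 + s$ ($t{\left(s \right)} = 68 + \left(s + 54\right) = 68 + \left(54 + s\right) = 122 + s$)
$t{\left(-156 \right)} - 47355 = \left(122 - 156\right) - 47355 = -34 - 47355 = -47389$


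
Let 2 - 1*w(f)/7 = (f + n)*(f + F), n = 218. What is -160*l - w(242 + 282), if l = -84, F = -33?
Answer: 2563680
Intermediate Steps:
w(f) = 14 - 7*(-33 + f)*(218 + f) (w(f) = 14 - 7*(f + 218)*(f - 33) = 14 - 7*(218 + f)*(-33 + f) = 14 - 7*(-33 + f)*(218 + f))
-160*l - w(242 + 282) = -160*(-84) - (50372 - 1295*(242 + 282) - 7*(242 + 282)²) = 13440 - (50372 - 1295*524 - 7*524²) = 13440 - (50372 - 678580 - 7*274576) = 13440 - (50372 - 678580 - 1922032) = 13440 - 1*(-2550240) = 13440 + 2550240 = 2563680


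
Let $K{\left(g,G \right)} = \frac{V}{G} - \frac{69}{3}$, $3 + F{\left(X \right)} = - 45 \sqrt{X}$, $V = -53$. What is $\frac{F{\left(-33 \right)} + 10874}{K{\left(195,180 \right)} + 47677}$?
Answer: $\frac{279540}{1225381} - \frac{8100 i \sqrt{33}}{8577667} \approx 0.22812 - 0.0054247 i$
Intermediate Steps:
$F{\left(X \right)} = -3 - 45 \sqrt{X}$
$K{\left(g,G \right)} = -23 - \frac{53}{G}$ ($K{\left(g,G \right)} = - \frac{53}{G} - \frac{69}{3} = - \frac{53}{G} - 23 = -23 - \frac{53}{G}$)
$\frac{F{\left(-33 \right)} + 10874}{K{\left(195,180 \right)} + 47677} = \frac{\left(-3 - 45 \sqrt{-33}\right) + 10874}{\left(-23 - \frac{53}{180}\right) + 47677} = \frac{\left(-3 - 45 i \sqrt{33}\right) + 10874}{\left(-23 - \frac{53}{180}\right) + 47677} = \frac{10871 - 45 i \sqrt{33}}{- \frac{4193}{180} + 47677} = \frac{10871 - 45 i \sqrt{33}}{\frac{8577667}{180}} = \left(10871 - 45 i \sqrt{33}\right) \frac{180}{8577667} = \frac{279540}{1225381} - \frac{8100 i \sqrt{33}}{8577667}$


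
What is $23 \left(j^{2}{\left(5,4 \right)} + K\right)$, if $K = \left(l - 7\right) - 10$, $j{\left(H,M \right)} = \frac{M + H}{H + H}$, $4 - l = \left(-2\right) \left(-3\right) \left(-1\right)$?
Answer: $- \frac{14237}{100} \approx -142.37$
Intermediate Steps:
$l = 10$ ($l = 4 - \left(-2\right) \left(-3\right) \left(-1\right) = 4 - 6 \left(-1\right) = 4 - -6 = 4 + 6 = 10$)
$j{\left(H,M \right)} = \frac{H + M}{2 H}$
$K = -7$ ($K = \left(10 - 7\right) - 10 = 3 - 10 = -7$)
$23 \left(j^{2}{\left(5,4 \right)} + K\right) = 23 \left(\left(\frac{5 + 4}{2 \cdot 5}\right)^{2} - 7\right) = 23 \left(\left(\frac{1}{2} \cdot \frac{1}{5} \cdot 9\right)^{2} - 7\right) = 23 \left(\left(\frac{9}{10}\right)^{2} - 7\right) = 23 \left(\frac{81}{100} - 7\right) = 23 \left(- \frac{619}{100}\right) = - \frac{14237}{100}$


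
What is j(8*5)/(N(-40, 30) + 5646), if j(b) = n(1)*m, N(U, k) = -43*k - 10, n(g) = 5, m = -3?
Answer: -15/4346 ≈ -0.0034514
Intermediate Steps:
N(U, k) = -10 - 43*k
j(b) = -15 (j(b) = 5*(-3) = -15)
j(8*5)/(N(-40, 30) + 5646) = -15/((-10 - 43*30) + 5646) = -15/((-10 - 1290) + 5646) = -15/(-1300 + 5646) = -15/4346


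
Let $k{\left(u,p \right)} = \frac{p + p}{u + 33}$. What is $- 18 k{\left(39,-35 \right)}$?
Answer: $\frac{35}{2} \approx 17.5$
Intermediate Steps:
$k{\left(u,p \right)} = \frac{2 p}{33 + u}$
$- 18 k{\left(39,-35 \right)} = - 18 \cdot 2 \left(-35\right) \frac{1}{33 + 39} = - 18 \cdot 2 \left(-35\right) \frac{1}{72} = \left(-18\right) \left(- \frac{35}{36}\right) = \frac{35}{2}$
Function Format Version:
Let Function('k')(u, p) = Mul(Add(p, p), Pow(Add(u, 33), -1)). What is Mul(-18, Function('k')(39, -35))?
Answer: Rational(35, 2) ≈ 17.500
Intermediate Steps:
Function('k')(u, p) = Mul(2, p, Pow(Add(33, u), -1)) (Function('k')(u, p) = Mul(Mul(2, p), Pow(Add(33, u), -1)) = Mul(2, p, Pow(Add(33, u), -1)))
Mul(-18, Function('k')(39, -35)) = Mul(-18, Mul(2, -35, Pow(Add(33, 39), -1))) = Mul(-18, Mul(2, -35, Pow(72, -1))) = Mul(-18, Mul(2, -35, Rational(1, 72))) = Mul(-18, Rational(-35, 36)) = Rational(35, 2)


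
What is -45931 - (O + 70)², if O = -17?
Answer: -48740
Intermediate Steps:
-45931 - (O + 70)² = -45931 - (-17 + 70)² = -45931 - 1*53² = -45931 - 1*2809 = -45931 - 2809 = -48740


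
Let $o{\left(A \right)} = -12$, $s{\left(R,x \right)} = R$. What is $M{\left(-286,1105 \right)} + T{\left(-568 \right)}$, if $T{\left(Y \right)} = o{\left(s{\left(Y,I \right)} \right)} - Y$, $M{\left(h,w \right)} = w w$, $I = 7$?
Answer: $1221581$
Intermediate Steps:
$M{\left(h,w \right)} = w^{2}$
$T{\left(Y \right)} = -12 - Y$
$M{\left(-286,1105 \right)} + T{\left(-568 \right)} = 1105^{2} - -556 = 1221025 + \left(-12 + 568\right) = 1221025 + 556 = 1221581$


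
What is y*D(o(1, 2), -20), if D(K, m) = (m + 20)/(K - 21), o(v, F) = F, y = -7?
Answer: 0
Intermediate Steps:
D(K, m) = (20 + m)/(-21 + K)
y*D(o(1, 2), -20) = -7*(20 - 20)/(-21 + 2) = -7*0/(-19) = -(-7)*0/19 = -7*0 = 0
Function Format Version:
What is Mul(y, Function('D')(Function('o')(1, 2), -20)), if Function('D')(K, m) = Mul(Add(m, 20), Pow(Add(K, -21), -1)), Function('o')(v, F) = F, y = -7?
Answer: 0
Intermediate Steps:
Function('D')(K, m) = Mul(Pow(Add(-21, K), -1), Add(20, m)) (Function('D')(K, m) = Mul(Add(20, m), Pow(Add(-21, K), -1)) = Mul(Pow(Add(-21, K), -1), Add(20, m)))
Mul(y, Function('D')(Function('o')(1, 2), -20)) = Mul(-7, Mul(Pow(Add(-21, 2), -1), Add(20, -20))) = Mul(-7, Mul(Pow(-19, -1), 0)) = Mul(-7, Mul(Rational(-1, 19), 0)) = Mul(-7, 0) = 0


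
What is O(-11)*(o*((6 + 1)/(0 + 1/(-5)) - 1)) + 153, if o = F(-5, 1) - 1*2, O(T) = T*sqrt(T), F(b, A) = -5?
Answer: 153 - 2772*I*sqrt(11) ≈ 153.0 - 9193.7*I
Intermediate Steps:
O(T) = T**(3/2)
o = -7 (o = -5 - 1*2 = -5 - 2 = -7)
O(-11)*(o*((6 + 1)/(0 + 1/(-5)) - 1)) + 153 = (-11)**(3/2)*(-7*((6 + 1)/(0 + 1/(-5)) - 1)) + 153 = (-11*I*sqrt(11))*(-7*(7/(0 - 1/5) - 1)) + 153 = (-11*I*sqrt(11))*(-7*(7/(-1/5) - 1)) + 153 = (-11*I*sqrt(11))*(-7*(7*(-5) - 1)) + 153 = (-11*I*sqrt(11))*(-7*(-35 - 1)) + 153 = (-11*I*sqrt(11))*(-7*(-36)) + 153 = -11*I*sqrt(11)*252 + 153 = -2772*I*sqrt(11) + 153 = 153 - 2772*I*sqrt(11)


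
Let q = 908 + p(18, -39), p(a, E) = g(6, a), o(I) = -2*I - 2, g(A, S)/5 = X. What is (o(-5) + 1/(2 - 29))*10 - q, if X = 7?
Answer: -23311/27 ≈ -863.37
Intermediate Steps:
g(A, S) = 35 (g(A, S) = 5*7 = 35)
o(I) = -2 - 2*I
p(a, E) = 35
q = 943 (q = 908 + 35 = 943)
(o(-5) + 1/(2 - 29))*10 - q = ((-2 - 2*(-5)) + 1/(2 - 29))*10 - 1*943 = ((-2 + 10) + 1/(-27))*10 - 943 = (8 - 1/27)*10 - 943 = (215/27)*10 - 943 = 2150/27 - 943 = -23311/27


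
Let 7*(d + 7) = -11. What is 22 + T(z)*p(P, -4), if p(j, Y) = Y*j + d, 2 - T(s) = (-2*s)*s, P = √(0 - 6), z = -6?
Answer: -4286/7 - 296*I*√6 ≈ -612.29 - 725.05*I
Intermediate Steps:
P = I*√6 (P = √(-6) = I*√6 ≈ 2.4495*I)
d = -60/7 (d = -7 + (⅐)*(-11) = -7 - 11/7 = -60/7 ≈ -8.5714)
T(s) = 2 + 2*s² (T(s) = 2 - (-2*s)*s = 2 - (-2)*s² = 2 + 2*s²)
p(j, Y) = -60/7 + Y*j (p(j, Y) = Y*j - 60/7 = -60/7 + Y*j)
22 + T(z)*p(P, -4) = 22 + (2 + 2*(-6)²)*(-60/7 - 4*I*√6) = 22 + (2 + 2*36)*(-60/7 - 4*I*√6) = 22 + (2 + 72)*(-60/7 - 4*I*√6) = 22 + 74*(-60/7 - 4*I*√6) = 22 + (-4440/7 - 296*I*√6) = -4286/7 - 296*I*√6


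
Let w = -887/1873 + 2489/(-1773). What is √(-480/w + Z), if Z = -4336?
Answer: 2*I*√2478135630279406/1558637 ≈ 63.877*I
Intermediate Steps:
w = -6234548/3320829 (w = -887*1/1873 + 2489*(-1/1773) = -887/1873 - 2489/1773 = -6234548/3320829 ≈ -1.8774)
√(-480/w + Z) = √(-480/(-6234548/3320829) - 4336) = √(-480*(-3320829/6234548) - 4336) = √(398499480/1558637 - 4336) = √(-6359750552/1558637) = 2*I*√2478135630279406/1558637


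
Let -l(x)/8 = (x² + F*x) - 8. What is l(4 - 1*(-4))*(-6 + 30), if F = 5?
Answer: -18432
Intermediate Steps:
l(x) = 64 - 40*x - 8*x² (l(x) = -8*((x² + 5*x) - 8) = -8*(-8 + x² + 5*x) = 64 - 40*x - 8*x²)
l(4 - 1*(-4))*(-6 + 30) = (64 - 40*(4 - 1*(-4)) - 8*(4 - 1*(-4))²)*(-6 + 30) = (64 - 40*(4 + 4) - 8*(4 + 4)²)*24 = (64 - 40*8 - 8*8²)*24 = (64 - 320 - 8*64)*24 = (64 - 320 - 512)*24 = -768*24 = -18432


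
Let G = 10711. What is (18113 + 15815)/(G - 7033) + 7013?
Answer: 12913871/1839 ≈ 7022.2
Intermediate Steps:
(18113 + 15815)/(G - 7033) + 7013 = (18113 + 15815)/(10711 - 7033) + 7013 = 33928/3678 + 7013 = 33928*(1/3678) + 7013 = 16964/1839 + 7013 = 12913871/1839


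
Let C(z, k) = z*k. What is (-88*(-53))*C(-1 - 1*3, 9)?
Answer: -167904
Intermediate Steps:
C(z, k) = k*z
(-88*(-53))*C(-1 - 1*3, 9) = (-88*(-53))*(9*(-1 - 1*3)) = 4664*(9*(-1 - 3)) = 4664*(9*(-4)) = 4664*(-36) = -167904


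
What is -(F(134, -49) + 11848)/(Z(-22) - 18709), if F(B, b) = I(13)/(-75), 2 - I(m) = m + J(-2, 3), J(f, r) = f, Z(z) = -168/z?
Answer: 3258233/5142875 ≈ 0.63354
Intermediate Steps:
I(m) = 4 - m (I(m) = 2 - (m - 2) = 2 - (-2 + m) = 2 + (2 - m) = 4 - m)
F(B, b) = 3/25 (F(B, b) = (4 - 1*13)/(-75) = (4 - 13)*(-1/75) = -9*(-1/75) = 3/25)
-(F(134, -49) + 11848)/(Z(-22) - 18709) = -(3/25 + 11848)/(-168/(-22) - 18709) = -296203/(25*(-168*(-1/22) - 18709)) = -296203/(25*(84/11 - 18709)) = -296203/(25*(-205715/11)) = -296203*(-11)/(25*205715) = -1*(-3258233/5142875) = 3258233/5142875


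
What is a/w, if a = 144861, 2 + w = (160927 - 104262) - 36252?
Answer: 144861/20411 ≈ 7.0972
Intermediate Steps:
w = 20411 (w = -2 + ((160927 - 104262) - 36252) = -2 + (56665 - 36252) = -2 + 20413 = 20411)
a/w = 144861/20411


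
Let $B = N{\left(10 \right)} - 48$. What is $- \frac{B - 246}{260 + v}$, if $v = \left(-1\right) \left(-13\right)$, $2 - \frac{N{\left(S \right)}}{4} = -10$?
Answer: $\frac{82}{91} \approx 0.9011$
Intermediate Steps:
$N{\left(S \right)} = 48$ ($N{\left(S \right)} = 8 - -40 = 8 + 40 = 48$)
$v = 13$
$B = 0$ ($B = 48 - 48 = 0$)
$- \frac{B - 246}{260 + v} = - \frac{0 - 246}{260 + 13} = - \frac{-246}{273} = \left(-1\right) \left(- \frac{82}{91}\right) = \frac{82}{91}$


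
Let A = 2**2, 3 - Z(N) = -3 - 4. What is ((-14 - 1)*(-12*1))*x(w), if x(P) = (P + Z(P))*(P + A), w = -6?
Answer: -1440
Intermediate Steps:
Z(N) = 10 (Z(N) = 3 - (-3 - 4) = 3 - 1*(-7) = 3 + 7 = 10)
A = 4
x(P) = (4 + P)*(10 + P) (x(P) = (P + 10)*(P + 4) = (10 + P)*(4 + P) = (4 + P)*(10 + P))
((-14 - 1)*(-12*1))*x(w) = ((-14 - 1)*(-12*1))*(40 + (-6)**2 + 14*(-6)) = (-15*(-12))*(40 + 36 - 84) = 180*(-8) = -1440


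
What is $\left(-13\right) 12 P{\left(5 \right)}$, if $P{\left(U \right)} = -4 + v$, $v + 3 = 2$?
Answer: $780$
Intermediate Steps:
$v = -1$ ($v = -3 + 2 = -1$)
$P{\left(U \right)} = -5$ ($P{\left(U \right)} = -4 - 1 = -5$)
$\left(-13\right) 12 P{\left(5 \right)} = \left(-13\right) 12 \left(-5\right) = \left(-156\right) \left(-5\right) = 780$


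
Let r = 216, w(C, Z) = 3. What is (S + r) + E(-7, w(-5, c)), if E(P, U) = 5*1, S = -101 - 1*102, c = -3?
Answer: 18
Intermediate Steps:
S = -203 (S = -101 - 102 = -203)
E(P, U) = 5
(S + r) + E(-7, w(-5, c)) = (-203 + 216) + 5 = 13 + 5 = 18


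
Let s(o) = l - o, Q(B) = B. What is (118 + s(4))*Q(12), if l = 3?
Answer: 1404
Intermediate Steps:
s(o) = 3 - o
(118 + s(4))*Q(12) = (118 + (3 - 1*4))*12 = (118 + (3 - 4))*12 = (118 - 1)*12 = 117*12 = 1404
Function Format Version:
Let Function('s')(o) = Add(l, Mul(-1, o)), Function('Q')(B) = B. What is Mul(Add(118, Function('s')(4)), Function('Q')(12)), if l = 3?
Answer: 1404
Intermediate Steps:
Function('s')(o) = Add(3, Mul(-1, o))
Mul(Add(118, Function('s')(4)), Function('Q')(12)) = Mul(Add(118, Add(3, Mul(-1, 4))), 12) = Mul(Add(118, Add(3, -4)), 12) = Mul(Add(118, -1), 12) = Mul(117, 12) = 1404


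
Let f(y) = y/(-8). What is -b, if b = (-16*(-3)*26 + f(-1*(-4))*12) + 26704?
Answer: -27946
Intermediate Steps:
f(y) = -y/8 (f(y) = y*(-1/8) = -y/8)
b = 27946 (b = (-16*(-3)*26 - (-1)*(-4)/8*12) + 26704 = (48*26 - 1/8*4*12) + 26704 = (1248 - 1/2*12) + 26704 = (1248 - 6) + 26704 = 1242 + 26704 = 27946)
-b = -1*27946 = -27946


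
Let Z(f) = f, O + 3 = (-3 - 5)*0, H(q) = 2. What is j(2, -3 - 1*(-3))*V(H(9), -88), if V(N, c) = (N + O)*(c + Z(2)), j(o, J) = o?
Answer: 172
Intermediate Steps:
O = -3 (O = -3 + (-3 - 5)*0 = -3 - 8*0 = -3 + 0 = -3)
V(N, c) = (-3 + N)*(2 + c) (V(N, c) = (N - 3)*(c + 2) = (-3 + N)*(2 + c))
j(2, -3 - 1*(-3))*V(H(9), -88) = 2*(-6 - 3*(-88) + 2*2 + 2*(-88)) = 2*(-6 + 264 + 4 - 176) = 2*86 = 172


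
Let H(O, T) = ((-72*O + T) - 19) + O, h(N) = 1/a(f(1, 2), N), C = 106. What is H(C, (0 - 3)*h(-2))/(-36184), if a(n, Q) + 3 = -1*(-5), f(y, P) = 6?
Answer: 15093/72368 ≈ 0.20856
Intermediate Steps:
a(n, Q) = 2 (a(n, Q) = -3 - 1*(-5) = -3 + 5 = 2)
h(N) = 1/2
H(O, T) = -19 + T - 71*O (H(O, T) = ((T - 72*O) - 19) + O = (-19 + T - 72*O) + O = -19 + T - 71*O)
H(C, (0 - 3)*h(-2))/(-36184) = (-19 + (0 - 3)*(1/2) - 71*106)/(-36184) = (-19 - 3*1/2 - 7526)*(-1/36184) = (-19 - 3/2 - 7526)*(-1/36184) = -15093/2*(-1/36184) = 15093/72368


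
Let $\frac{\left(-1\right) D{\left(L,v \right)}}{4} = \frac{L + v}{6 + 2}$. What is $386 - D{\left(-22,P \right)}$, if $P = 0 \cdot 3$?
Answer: $375$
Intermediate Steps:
$P = 0$
$D{\left(L,v \right)} = - \frac{L}{2} - \frac{v}{2}$ ($D{\left(L,v \right)} = - 4 \frac{L + v}{6 + 2} = - 4 \frac{L + v}{8} = - 4 \left(L + v\right) \frac{1}{8} = - 4 \left(\frac{L}{8} + \frac{v}{8}\right) = - \frac{L}{2} - \frac{v}{2}$)
$386 - D{\left(-22,P \right)} = 386 - \left(\left(- \frac{1}{2}\right) \left(-22\right) - 0\right) = 386 - \left(11 + 0\right) = 386 - 11 = 375$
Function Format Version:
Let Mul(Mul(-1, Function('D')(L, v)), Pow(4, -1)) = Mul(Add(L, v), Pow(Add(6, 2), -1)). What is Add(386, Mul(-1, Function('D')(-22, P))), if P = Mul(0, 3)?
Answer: 375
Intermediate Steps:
P = 0
Function('D')(L, v) = Add(Mul(Rational(-1, 2), L), Mul(Rational(-1, 2), v)) (Function('D')(L, v) = Mul(-4, Mul(Add(L, v), Pow(Add(6, 2), -1))) = Mul(-4, Mul(Add(L, v), Pow(8, -1))) = Mul(-4, Mul(Add(L, v), Rational(1, 8))) = Mul(-4, Add(Mul(Rational(1, 8), L), Mul(Rational(1, 8), v))) = Add(Mul(Rational(-1, 2), L), Mul(Rational(-1, 2), v)))
Add(386, Mul(-1, Function('D')(-22, P))) = Add(386, Mul(-1, Add(Mul(Rational(-1, 2), -22), Mul(Rational(-1, 2), 0)))) = Add(386, Mul(-1, Add(11, 0))) = Add(386, Mul(-1, 11)) = Add(386, -11) = 375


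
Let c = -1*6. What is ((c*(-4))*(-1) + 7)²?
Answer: 289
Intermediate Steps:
c = -6
((c*(-4))*(-1) + 7)² = (-6*(-4)*(-1) + 7)² = (24*(-1) + 7)² = (-24 + 7)² = (-17)² = 289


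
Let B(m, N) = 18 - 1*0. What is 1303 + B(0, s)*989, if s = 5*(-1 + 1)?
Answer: 19105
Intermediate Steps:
s = 0 (s = 5*0 = 0)
B(m, N) = 18 (B(m, N) = 18 + 0 = 18)
1303 + B(0, s)*989 = 1303 + 18*989 = 1303 + 17802 = 19105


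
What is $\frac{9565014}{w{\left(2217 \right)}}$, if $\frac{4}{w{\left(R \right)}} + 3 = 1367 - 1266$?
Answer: $234342843$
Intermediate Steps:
$w{\left(R \right)} = \frac{2}{49}$ ($w{\left(R \right)} = \frac{4}{-3 + \left(1367 - 1266\right)} = \frac{4}{-3 + 101} = \frac{4}{98} = 4 \cdot \frac{1}{98} = \frac{2}{49}$)
$\frac{9565014}{w{\left(2217 \right)}} = \frac{9565014}{\frac{2}{49}} = 9565014 \cdot \frac{49}{2} = 234342843$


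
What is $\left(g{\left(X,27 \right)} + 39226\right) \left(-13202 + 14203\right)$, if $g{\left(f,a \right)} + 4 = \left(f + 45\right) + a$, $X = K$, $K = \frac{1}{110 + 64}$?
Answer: $\frac{6843994157}{174} \approx 3.9333 \cdot 10^{7}$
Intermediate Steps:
$K = \frac{1}{174} \approx 0.0057471$
$X = \frac{1}{174} \approx 0.0057471$
$g{\left(f,a \right)} = 41 + a + f$ ($g{\left(f,a \right)} = -4 + \left(\left(f + 45\right) + a\right) = -4 + \left(\left(45 + f\right) + a\right) = -4 + \left(45 + a + f\right) = 41 + a + f$)
$\left(g{\left(X,27 \right)} + 39226\right) \left(-13202 + 14203\right) = \left(\left(41 + 27 + \frac{1}{174}\right) + 39226\right) \left(-13202 + 14203\right) = \left(\frac{11833}{174} + 39226\right) 1001 = \frac{6837157}{174} \cdot 1001 = \frac{6843994157}{174}$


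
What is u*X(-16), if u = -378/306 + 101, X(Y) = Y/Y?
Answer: 1696/17 ≈ 99.765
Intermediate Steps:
X(Y) = 1
u = 1696/17 (u = -378*1/306 + 101 = -21/17 + 101 = 1696/17 ≈ 99.765)
u*X(-16) = (1696/17)*1 = 1696/17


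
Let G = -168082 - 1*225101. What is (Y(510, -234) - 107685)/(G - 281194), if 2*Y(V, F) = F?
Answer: 107802/674377 ≈ 0.15985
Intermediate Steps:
G = -393183 (G = -168082 - 225101 = -393183)
Y(V, F) = F/2
(Y(510, -234) - 107685)/(G - 281194) = ((½)*(-234) - 107685)/(-393183 - 281194) = (-117 - 107685)/(-674377) = -107802*(-1/674377) = 107802/674377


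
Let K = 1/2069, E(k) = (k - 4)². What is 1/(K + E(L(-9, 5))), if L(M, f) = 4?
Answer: 2069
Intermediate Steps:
E(k) = (-4 + k)²
K = 1/2069 ≈ 0.00048333
1/(K + E(L(-9, 5))) = 1/(1/2069 + (-4 + 4)²) = 1/(1/2069 + 0²) = 1/(1/2069 + 0) = 1/(1/2069) = 2069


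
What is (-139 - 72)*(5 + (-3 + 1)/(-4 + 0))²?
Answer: -25531/4 ≈ -6382.8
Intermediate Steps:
(-139 - 72)*(5 + (-3 + 1)/(-4 + 0))² = -211*(5 - 2/(-4))² = -211*(5 - 2*(-¼))² = -211*(5 + ½)² = -211*(11/2)² = -211*121/4 = -25531/4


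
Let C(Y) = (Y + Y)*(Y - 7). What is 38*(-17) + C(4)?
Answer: -670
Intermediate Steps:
C(Y) = 2*Y*(-7 + Y) (C(Y) = (2*Y)*(-7 + Y) = 2*Y*(-7 + Y))
38*(-17) + C(4) = 38*(-17) + 2*4*(-7 + 4) = -646 + 2*4*(-3) = -646 - 24 = -670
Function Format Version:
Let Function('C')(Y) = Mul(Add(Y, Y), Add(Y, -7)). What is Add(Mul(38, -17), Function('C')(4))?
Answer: -670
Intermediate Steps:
Function('C')(Y) = Mul(2, Y, Add(-7, Y)) (Function('C')(Y) = Mul(Mul(2, Y), Add(-7, Y)) = Mul(2, Y, Add(-7, Y)))
Add(Mul(38, -17), Function('C')(4)) = Add(Mul(38, -17), Mul(2, 4, Add(-7, 4))) = Add(-646, Mul(2, 4, -3)) = Add(-646, -24) = -670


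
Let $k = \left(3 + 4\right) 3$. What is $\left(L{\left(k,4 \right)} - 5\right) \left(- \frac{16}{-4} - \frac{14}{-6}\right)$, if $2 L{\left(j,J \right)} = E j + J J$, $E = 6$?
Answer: $418$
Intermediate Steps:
$k = 21$ ($k = 7 \cdot 3 = 21$)
$L{\left(j,J \right)} = \frac{J^{2}}{2} + 3 j$ ($L{\left(j,J \right)} = \frac{6 j + J J}{2} = \frac{6 j + J^{2}}{2} = \frac{J^{2} + 6 j}{2} = \frac{J^{2}}{2} + 3 j$)
$\left(L{\left(k,4 \right)} - 5\right) \left(- \frac{16}{-4} - \frac{14}{-6}\right) = \left(\left(\frac{4^{2}}{2} + 3 \cdot 21\right) - 5\right) \left(- \frac{16}{-4} - \frac{14}{-6}\right) = \left(\left(\frac{1}{2} \cdot 16 + 63\right) - 5\right) \left(\left(-16\right) \left(- \frac{1}{4}\right) - - \frac{7}{3}\right) = \left(\left(8 + 63\right) - 5\right) \left(4 + \frac{7}{3}\right) = \left(71 - 5\right) \frac{19}{3} = 66 \cdot \frac{19}{3} = 418$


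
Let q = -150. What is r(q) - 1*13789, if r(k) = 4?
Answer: -13785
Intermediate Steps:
r(q) - 1*13789 = 4 - 1*13789 = 4 - 13789 = -13785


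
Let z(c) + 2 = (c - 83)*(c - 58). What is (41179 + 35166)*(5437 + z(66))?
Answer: 404552155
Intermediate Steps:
z(c) = -2 + (-83 + c)*(-58 + c) (z(c) = -2 + (c - 83)*(c - 58) = -2 + (-83 + c)*(-58 + c))
(41179 + 35166)*(5437 + z(66)) = (41179 + 35166)*(5437 + (4812 + 66² - 141*66)) = 76345*(5437 + (4812 + 4356 - 9306)) = 76345*(5437 - 138) = 76345*5299 = 404552155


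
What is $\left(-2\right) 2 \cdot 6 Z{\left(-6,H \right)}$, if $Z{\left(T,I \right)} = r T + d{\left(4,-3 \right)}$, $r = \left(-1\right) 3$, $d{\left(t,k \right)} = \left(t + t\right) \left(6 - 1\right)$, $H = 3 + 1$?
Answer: $-1392$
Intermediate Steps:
$H = 4$
$d{\left(t,k \right)} = 10 t$ ($d{\left(t,k \right)} = 2 t 5 = 10 t$)
$r = -3$
$Z{\left(T,I \right)} = 40 - 3 T$ ($Z{\left(T,I \right)} = - 3 T + 10 \cdot 4 = - 3 T + 40 = 40 - 3 T$)
$\left(-2\right) 2 \cdot 6 Z{\left(-6,H \right)} = \left(-2\right) 2 \cdot 6 \left(40 - -18\right) = \left(-4\right) 6 \left(40 + 18\right) = \left(-24\right) 58 = -1392$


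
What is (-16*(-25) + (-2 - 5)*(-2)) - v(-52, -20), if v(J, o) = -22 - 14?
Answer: 450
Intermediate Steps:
v(J, o) = -36
(-16*(-25) + (-2 - 5)*(-2)) - v(-52, -20) = (-16*(-25) + (-2 - 5)*(-2)) - 1*(-36) = (400 - 7*(-2)) + 36 = (400 + 14) + 36 = 414 + 36 = 450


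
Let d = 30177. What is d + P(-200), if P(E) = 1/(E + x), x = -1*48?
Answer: 7483895/248 ≈ 30177.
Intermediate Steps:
x = -48
P(E) = 1/(-48 + E) (P(E) = 1/(E - 48) = 1/(-48 + E))
d + P(-200) = 30177 + 1/(-48 - 200) = 30177 + 1/(-248) = 30177 - 1/248 = 7483895/248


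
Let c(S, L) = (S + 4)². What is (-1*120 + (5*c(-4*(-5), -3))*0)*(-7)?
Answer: 840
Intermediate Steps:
c(S, L) = (4 + S)²
(-1*120 + (5*c(-4*(-5), -3))*0)*(-7) = (-1*120 + (5*(4 - 4*(-5))²)*0)*(-7) = (-120 + (5*(4 + 20)²)*0)*(-7) = (-120 + (5*24²)*0)*(-7) = (-120 + (5*576)*0)*(-7) = (-120 + 2880*0)*(-7) = (-120 + 0)*(-7) = -120*(-7) = 840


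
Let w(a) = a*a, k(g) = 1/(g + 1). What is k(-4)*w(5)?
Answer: -25/3 ≈ -8.3333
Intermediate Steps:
k(g) = 1/(1 + g)
w(a) = a²
k(-4)*w(5) = 5²/(1 - 4) = 25/(-3) = -⅓*25 = -25/3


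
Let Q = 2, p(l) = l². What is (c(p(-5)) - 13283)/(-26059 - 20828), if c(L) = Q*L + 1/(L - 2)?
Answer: 304358/1078401 ≈ 0.28223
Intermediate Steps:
c(L) = 1/(-2 + L) + 2*L (c(L) = 2*L + 1/(L - 2) = 2*L + 1/(-2 + L) = 1/(-2 + L) + 2*L)
(c(p(-5)) - 13283)/(-26059 - 20828) = ((1 - 4*(-5)² + 2*((-5)²)²)/(-2 + (-5)²) - 13283)/(-26059 - 20828) = ((1 - 4*25 + 2*25²)/(-2 + 25) - 13283)/(-46887) = ((1 - 100 + 2*625)/23 - 13283)*(-1/46887) = ((1 - 100 + 1250)/23 - 13283)*(-1/46887) = ((1/23)*1151 - 13283)*(-1/46887) = (1151/23 - 13283)*(-1/46887) = -304358/23*(-1/46887) = 304358/1078401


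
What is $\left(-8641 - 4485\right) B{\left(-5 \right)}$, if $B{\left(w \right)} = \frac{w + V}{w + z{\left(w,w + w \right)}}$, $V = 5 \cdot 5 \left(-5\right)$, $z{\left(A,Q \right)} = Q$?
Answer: $- \frac{341276}{3} \approx -1.1376 \cdot 10^{5}$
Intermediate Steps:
$V = -125$ ($V = 25 \left(-5\right) = -125$)
$B{\left(w \right)} = \frac{-125 + w}{3 w}$ ($B{\left(w \right)} = \frac{w - 125}{w + \left(w + w\right)} = \frac{-125 + w}{w + 2 w} = \frac{-125 + w}{3 w}$)
$\left(-8641 - 4485\right) B{\left(-5 \right)} = \left(-8641 - 4485\right) \frac{-125 - 5}{3 \left(-5\right)} = - 13126 \cdot \frac{1}{3} \left(- \frac{1}{5}\right) \left(-130\right) = \left(-13126\right) \frac{26}{3} = - \frac{341276}{3}$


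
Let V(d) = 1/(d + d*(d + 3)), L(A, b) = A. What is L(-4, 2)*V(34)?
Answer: -1/323 ≈ -0.0030960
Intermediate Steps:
V(d) = 1/(d + d*(3 + d))
L(-4, 2)*V(34) = -4/(34*(4 + 34)) = -2/(17*38) = -4*1/1292 = -1/323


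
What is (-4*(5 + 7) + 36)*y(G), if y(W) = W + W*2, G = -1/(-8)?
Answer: -9/2 ≈ -4.5000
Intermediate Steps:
G = ⅛ (G = -1*(-⅛) = ⅛ ≈ 0.12500)
y(W) = 3*W (y(W) = W + 2*W = 3*W)
(-4*(5 + 7) + 36)*y(G) = (-4*(5 + 7) + 36)*(3*(⅛)) = (-4*12 + 36)*(3/8) = (-48 + 36)*(3/8) = -12*3/8 = -9/2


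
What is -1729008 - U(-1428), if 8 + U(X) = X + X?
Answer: -1726144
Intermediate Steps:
U(X) = -8 + 2*X (U(X) = -8 + (X + X) = -8 + 2*X)
-1729008 - U(-1428) = -1729008 - (-8 + 2*(-1428)) = -1729008 - (-8 - 2856) = -1729008 - 1*(-2864) = -1729008 + 2864 = -1726144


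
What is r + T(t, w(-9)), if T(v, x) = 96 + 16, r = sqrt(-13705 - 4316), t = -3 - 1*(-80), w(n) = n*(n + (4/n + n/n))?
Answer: 112 + I*sqrt(18021) ≈ 112.0 + 134.24*I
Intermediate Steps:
w(n) = n*(1 + n + 4/n) (w(n) = n*(n + (4/n + 1)) = n*(n + (1 + 4/n)) = n*(1 + n + 4/n))
t = 77 (t = -3 + 80 = 77)
r = I*sqrt(18021) (r = sqrt(-18021) = I*sqrt(18021) ≈ 134.24*I)
T(v, x) = 112
r + T(t, w(-9)) = I*sqrt(18021) + 112 = 112 + I*sqrt(18021)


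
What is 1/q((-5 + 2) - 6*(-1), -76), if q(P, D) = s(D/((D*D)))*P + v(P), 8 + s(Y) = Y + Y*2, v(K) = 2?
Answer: -76/1681 ≈ -0.045211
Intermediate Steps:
s(Y) = -8 + 3*Y (s(Y) = -8 + (Y + Y*2) = -8 + (Y + 2*Y) = -8 + 3*Y)
q(P, D) = 2 + P*(-8 + 3/D) (q(P, D) = (-8 + 3*(D/((D*D))))*P + 2 = (-8 + 3*(D/(D²)))*P + 2 = (-8 + 3*(D/D²))*P + 2 = (-8 + 3/D)*P + 2 = P*(-8 + 3/D) + 2 = 2 + P*(-8 + 3/D))
1/q((-5 + 2) - 6*(-1), -76) = 1/(2 - 8*((-5 + 2) - 6*(-1)) + 3*((-5 + 2) - 6*(-1))/(-76)) = 1/(2 - 8*(-3 + 6) + 3*(-3 + 6)*(-1/76)) = 1/(2 - 8*3 + 3*3*(-1/76)) = 1/(2 - 24 - 9/76) = 1/(-1681/76) = -76/1681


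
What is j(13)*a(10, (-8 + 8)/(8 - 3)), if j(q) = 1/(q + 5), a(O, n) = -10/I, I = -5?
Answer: ⅑ ≈ 0.11111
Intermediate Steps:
a(O, n) = 2 (a(O, n) = -10/(-5) = -10*(-⅕) = 2)
j(q) = 1/(5 + q)
j(13)*a(10, (-8 + 8)/(8 - 3)) = 2/(5 + 13) = 2/18 = (1/18)*2 = ⅑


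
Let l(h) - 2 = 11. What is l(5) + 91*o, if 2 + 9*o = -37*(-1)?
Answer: 3302/9 ≈ 366.89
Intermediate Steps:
o = 35/9 (o = -2/9 + (-37*(-1))/9 = -2/9 + (⅑)*37 = -2/9 + 37/9 = 35/9 ≈ 3.8889)
l(h) = 13 (l(h) = 2 + 11 = 13)
l(5) + 91*o = 13 + 91*(35/9) = 13 + 3185/9 = 3302/9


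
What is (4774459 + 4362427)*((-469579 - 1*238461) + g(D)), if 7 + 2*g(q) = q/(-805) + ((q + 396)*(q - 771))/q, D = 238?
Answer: -88621330565832108/13685 ≈ -6.4758e+12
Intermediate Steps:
g(q) = -7/2 - q/1610 + (-771 + q)*(396 + q)/(2*q) (g(q) = -7/2 + (q/(-805) + ((q + 396)*(q - 771))/q)/2 = -7/2 + (q*(-1/805) + ((396 + q)*(-771 + q))/q)/2 = -7/2 + (-q/805 + ((-771 + q)*(396 + q))/q)/2 = -7/2 + (-q/805 + (-771 + q)*(396 + q)/q)/2 = -7/2 + (-q/1610 + (-771 + q)*(396 + q)/(2*q)) = -7/2 - q/1610 + (-771 + q)*(396 + q)/(2*q))
(4774459 + 4362427)*((-469579 - 1*238461) + g(D)) = (4774459 + 4362427)*((-469579 - 1*238461) + (-191 - 152658/238 + (402/805)*238)) = 9136886*((-469579 - 238461) + (-191 - 152658*1/238 + 13668/115)) = 9136886*(-708040 + (-191 - 76329/119 + 13668/115)) = 9136886*(-708040 - 9765178/13685) = 9136886*(-9699292578/13685) = -88621330565832108/13685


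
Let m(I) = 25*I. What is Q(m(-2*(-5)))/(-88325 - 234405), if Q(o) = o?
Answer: -25/32273 ≈ -0.00077464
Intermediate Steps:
Q(m(-2*(-5)))/(-88325 - 234405) = (25*(-2*(-5)))/(-88325 - 234405) = (25*10)/(-322730) = 250*(-1/322730) = -25/32273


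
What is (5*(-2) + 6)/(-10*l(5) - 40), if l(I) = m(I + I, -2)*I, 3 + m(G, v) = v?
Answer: -2/105 ≈ -0.019048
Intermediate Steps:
m(G, v) = -3 + v
l(I) = -5*I (l(I) = (-3 - 2)*I = -5*I)
(5*(-2) + 6)/(-10*l(5) - 40) = (5*(-2) + 6)/(-(-50)*5 - 40) = (-10 + 6)/(-10*(-25) - 40) = -4/(250 - 40) = -4/210 = (1/210)*(-4) = -2/105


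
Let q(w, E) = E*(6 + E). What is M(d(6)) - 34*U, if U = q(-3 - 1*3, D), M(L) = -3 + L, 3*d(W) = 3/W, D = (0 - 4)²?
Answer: -71825/6 ≈ -11971.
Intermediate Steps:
D = 16 (D = (-4)² = 16)
d(W) = 1/W (d(W) = (3/W)/3 = 1/W)
U = 352 (U = 16*(6 + 16) = 16*22 = 352)
M(d(6)) - 34*U = (-3 + 1/6) - 34*352 = (-3 + ⅙) - 11968 = -17/6 - 11968 = -71825/6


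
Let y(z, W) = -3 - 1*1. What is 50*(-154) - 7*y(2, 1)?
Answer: -7672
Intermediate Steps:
y(z, W) = -4 (y(z, W) = -3 - 1 = -4)
50*(-154) - 7*y(2, 1) = 50*(-154) - 7*(-4) = -7700 + 28 = -7672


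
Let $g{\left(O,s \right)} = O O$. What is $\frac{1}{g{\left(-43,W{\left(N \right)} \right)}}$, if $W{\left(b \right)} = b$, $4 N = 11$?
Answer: $\frac{1}{1849} \approx 0.00054083$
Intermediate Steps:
$N = \frac{11}{4}$ ($N = \frac{1}{4} \cdot 11 = \frac{11}{4} \approx 2.75$)
$g{\left(O,s \right)} = O^{2}$
$\frac{1}{g{\left(-43,W{\left(N \right)} \right)}} = \frac{1}{\left(-43\right)^{2}} = \frac{1}{1849}$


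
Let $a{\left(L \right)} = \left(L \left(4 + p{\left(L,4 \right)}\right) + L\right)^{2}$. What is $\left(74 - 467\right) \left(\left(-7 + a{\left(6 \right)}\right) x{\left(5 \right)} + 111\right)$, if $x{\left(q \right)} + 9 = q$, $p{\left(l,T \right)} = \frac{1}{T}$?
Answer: $1505190$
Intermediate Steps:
$a{\left(L \right)} = \frac{441 L^{2}}{16}$ ($a{\left(L \right)} = \left(L \left(4 + \frac{1}{4}\right) + L\right)^{2} = \left(L \frac{17}{4} + L\right)^{2} = \left(\frac{17 L}{4} + L\right)^{2} = \left(\frac{21 L}{4}\right)^{2} = \frac{441 L^{2}}{16}$)
$x{\left(q \right)} = -9 + q$
$\left(74 - 467\right) \left(\left(-7 + a{\left(6 \right)}\right) x{\left(5 \right)} + 111\right) = \left(74 - 467\right) \left(\left(-7 + \frac{441 \cdot 6^{2}}{16}\right) \left(-9 + 5\right) + 111\right) = - 393 \left(\left(-7 + \frac{441}{16} \cdot 36\right) \left(-4\right) + 111\right) = - 393 \left(\left(-7 + \frac{3969}{4}\right) \left(-4\right) + 111\right) = - 393 \left(\frac{3941}{4} \left(-4\right) + 111\right) = - 393 \left(-3941 + 111\right) = \left(-393\right) \left(-3830\right) = 1505190$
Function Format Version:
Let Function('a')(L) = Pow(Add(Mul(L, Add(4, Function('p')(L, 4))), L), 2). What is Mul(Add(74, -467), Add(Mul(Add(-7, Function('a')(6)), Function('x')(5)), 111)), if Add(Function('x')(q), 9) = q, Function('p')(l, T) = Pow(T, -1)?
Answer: 1505190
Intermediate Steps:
Function('a')(L) = Mul(Rational(441, 16), Pow(L, 2)) (Function('a')(L) = Pow(Add(Mul(L, Add(4, Pow(4, -1))), L), 2) = Pow(Add(Mul(L, Add(4, Rational(1, 4))), L), 2) = Pow(Add(Mul(L, Rational(17, 4)), L), 2) = Pow(Add(Mul(Rational(17, 4), L), L), 2) = Pow(Mul(Rational(21, 4), L), 2) = Mul(Rational(441, 16), Pow(L, 2)))
Function('x')(q) = Add(-9, q)
Mul(Add(74, -467), Add(Mul(Add(-7, Function('a')(6)), Function('x')(5)), 111)) = Mul(Add(74, -467), Add(Mul(Add(-7, Mul(Rational(441, 16), Pow(6, 2))), Add(-9, 5)), 111)) = Mul(-393, Add(Mul(Add(-7, Mul(Rational(441, 16), 36)), -4), 111)) = Mul(-393, Add(Mul(Add(-7, Rational(3969, 4)), -4), 111)) = Mul(-393, Add(Mul(Rational(3941, 4), -4), 111)) = Mul(-393, Add(-3941, 111)) = Mul(-393, -3830) = 1505190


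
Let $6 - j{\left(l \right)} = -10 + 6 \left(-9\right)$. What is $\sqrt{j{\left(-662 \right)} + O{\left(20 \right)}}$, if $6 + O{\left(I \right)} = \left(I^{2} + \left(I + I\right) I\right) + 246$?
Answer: $\sqrt{1510} \approx 38.859$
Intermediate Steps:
$j{\left(l \right)} = 70$ ($j{\left(l \right)} = 6 - \left(-10 + 6 \left(-9\right)\right) = 6 - \left(-10 - 54\right) = 6 - -64 = 6 + 64 = 70$)
$O{\left(I \right)} = 240 + 3 I^{2}$ ($O{\left(I \right)} = -6 + \left(\left(I^{2} + \left(I + I\right) I\right) + 246\right) = -6 + \left(\left(I^{2} + 2 I I\right) + 246\right) = -6 + \left(\left(I^{2} + 2 I^{2}\right) + 246\right) = -6 + \left(3 I^{2} + 246\right) = -6 + \left(246 + 3 I^{2}\right) = 240 + 3 I^{2}$)
$\sqrt{j{\left(-662 \right)} + O{\left(20 \right)}} = \sqrt{70 + \left(240 + 3 \cdot 20^{2}\right)} = \sqrt{70 + \left(240 + 3 \cdot 400\right)} = \sqrt{70 + \left(240 + 1200\right)} = \sqrt{70 + 1440} = \sqrt{1510}$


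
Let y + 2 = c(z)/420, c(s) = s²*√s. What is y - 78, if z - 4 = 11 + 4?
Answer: -80 + 361*√19/420 ≈ -76.253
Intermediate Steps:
z = 19 (z = 4 + (11 + 4) = 4 + 15 = 19)
c(s) = s^(5/2)
y = -2 + 361*√19/420 (y = -2 + 19^(5/2)/420 = -2 + (361*√19)*(1/420) = -2 + 361*√19/420 ≈ 1.7466)
y - 78 = (-2 + 361*√19/420) - 78 = -80 + 361*√19/420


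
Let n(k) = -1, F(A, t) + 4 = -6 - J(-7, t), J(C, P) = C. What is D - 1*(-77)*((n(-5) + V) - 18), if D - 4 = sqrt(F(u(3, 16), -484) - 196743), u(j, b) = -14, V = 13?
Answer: -458 + 11*I*sqrt(1626) ≈ -458.0 + 443.56*I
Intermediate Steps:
F(A, t) = -3 (F(A, t) = -4 + (-6 - 1*(-7)) = -4 + (-6 + 7) = -4 + 1 = -3)
D = 4 + 11*I*sqrt(1626) (D = 4 + sqrt(-3 - 196743) = 4 + sqrt(-196746) = 4 + 11*I*sqrt(1626) ≈ 4.0 + 443.56*I)
D - 1*(-77)*((n(-5) + V) - 18) = (4 + 11*I*sqrt(1626)) - 1*(-77)*((-1 + 13) - 18) = (4 + 11*I*sqrt(1626)) - (-77)*(12 - 18) = (4 + 11*I*sqrt(1626)) - (-77)*(-6) = (4 + 11*I*sqrt(1626)) - 1*462 = (4 + 11*I*sqrt(1626)) - 462 = -458 + 11*I*sqrt(1626)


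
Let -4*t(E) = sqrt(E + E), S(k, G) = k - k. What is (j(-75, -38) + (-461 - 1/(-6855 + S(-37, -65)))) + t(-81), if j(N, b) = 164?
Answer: -2035934/6855 - 9*I*sqrt(2)/4 ≈ -297.0 - 3.182*I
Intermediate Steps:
S(k, G) = 0
t(E) = -sqrt(2)*sqrt(E)/4 (t(E) = -sqrt(E + E)/4 = -sqrt(2)*sqrt(E)/4)
(j(-75, -38) + (-461 - 1/(-6855 + S(-37, -65)))) + t(-81) = (164 + (-461 - 1/(-6855 + 0))) - sqrt(2)*sqrt(-81)/4 = (164 + (-461 - 1/(-6855))) - sqrt(2)*9*I/4 = (164 + (-461 - 1*(-1/6855))) - 9*I*sqrt(2)/4 = (164 + (-461 + 1/6855)) - 9*I*sqrt(2)/4 = (164 - 3160154/6855) - 9*I*sqrt(2)/4 = -2035934/6855 - 9*I*sqrt(2)/4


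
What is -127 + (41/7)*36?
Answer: 587/7 ≈ 83.857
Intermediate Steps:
-127 + (41/7)*36 = -127 + 1476/7 = 587/7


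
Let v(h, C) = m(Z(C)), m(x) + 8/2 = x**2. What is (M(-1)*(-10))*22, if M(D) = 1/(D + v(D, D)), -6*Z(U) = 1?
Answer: 7920/179 ≈ 44.246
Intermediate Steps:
Z(U) = -1/6 (Z(U) = -1/6*1 = -1/6)
m(x) = -4 + x**2
v(h, C) = -143/36 (v(h, C) = -4 + (-1/6)**2 = -4 + 1/36 = -143/36)
M(D) = 1/(-143/36 + D) (M(D) = 1/(D - 143/36) = 1/(-143/36 + D))
(M(-1)*(-10))*22 = ((36/(-143 + 36*(-1)))*(-10))*22 = ((36/(-143 - 36))*(-10))*22 = ((36/(-179))*(-10))*22 = ((36*(-1/179))*(-10))*22 = -36/179*(-10)*22 = (360/179)*22 = 7920/179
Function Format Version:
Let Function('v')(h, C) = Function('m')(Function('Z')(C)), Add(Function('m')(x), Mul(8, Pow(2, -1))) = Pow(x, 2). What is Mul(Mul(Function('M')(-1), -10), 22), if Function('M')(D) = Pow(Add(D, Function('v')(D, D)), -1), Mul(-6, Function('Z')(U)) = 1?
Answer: Rational(7920, 179) ≈ 44.246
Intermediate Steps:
Function('Z')(U) = Rational(-1, 6) (Function('Z')(U) = Mul(Rational(-1, 6), 1) = Rational(-1, 6))
Function('m')(x) = Add(-4, Pow(x, 2))
Function('v')(h, C) = Rational(-143, 36) (Function('v')(h, C) = Add(-4, Pow(Rational(-1, 6), 2)) = Add(-4, Rational(1, 36)) = Rational(-143, 36))
Function('M')(D) = Pow(Add(Rational(-143, 36), D), -1) (Function('M')(D) = Pow(Add(D, Rational(-143, 36)), -1) = Pow(Add(Rational(-143, 36), D), -1))
Mul(Mul(Function('M')(-1), -10), 22) = Mul(Mul(Mul(36, Pow(Add(-143, Mul(36, -1)), -1)), -10), 22) = Mul(Mul(Mul(36, Pow(Add(-143, -36), -1)), -10), 22) = Mul(Mul(Mul(36, Pow(-179, -1)), -10), 22) = Mul(Mul(Mul(36, Rational(-1, 179)), -10), 22) = Mul(Mul(Rational(-36, 179), -10), 22) = Mul(Rational(360, 179), 22) = Rational(7920, 179)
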